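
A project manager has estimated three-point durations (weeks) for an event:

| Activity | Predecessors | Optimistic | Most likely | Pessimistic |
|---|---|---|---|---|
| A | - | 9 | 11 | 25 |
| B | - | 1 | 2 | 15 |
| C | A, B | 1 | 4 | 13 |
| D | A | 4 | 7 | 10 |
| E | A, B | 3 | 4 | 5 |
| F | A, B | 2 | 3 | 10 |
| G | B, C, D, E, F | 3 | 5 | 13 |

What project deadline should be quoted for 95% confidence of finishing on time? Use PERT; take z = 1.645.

te_A = (9 + 4·11 + 25)/6 = 78/6 = 13; σ²_A = ((25−9)/6)² = 7.111
te_B = (1 + 4·2 + 15)/6 = 24/6 = 4; σ²_B = ((15−1)/6)² = 5.444
te_C = (1 + 4·4 + 13)/6 = 30/6 = 5; σ²_C = ((13−1)/6)² = 4.000
te_D = (4 + 4·7 + 10)/6 = 42/6 = 7; σ²_D = ((10−4)/6)² = 1.000
te_E = (3 + 4·4 + 5)/6 = 24/6 = 4; σ²_E = ((5−3)/6)² = 0.111
te_F = (2 + 4·3 + 10)/6 = 24/6 = 4; σ²_F = ((10−2)/6)² = 1.778
te_G = (3 + 4·5 + 13)/6 = 36/6 = 6; σ²_G = ((13−3)/6)² = 2.778

Forward pass:
ES_A = 0; EF_A = 13
ES_B = 0; EF_B = 4
ES_C = max(EF_A=13, EF_B=4) = 13; EF_C = 13+5 = 18
ES_D = 13; EF_D = 13+7 = 20
ES_E = max(EF_A=13, EF_B=4) = 13; EF_E = 13+4 = 17
ES_F = max(EF_A=13, EF_B=4) = 13; EF_F = 13+4 = 17
ES_G = max(EF_B=4, EF_C=18, EF_D=20, EF_E=17, EF_F=17) = 20; EF_G = 20+6 = 26
Expected project duration μ = 26 weeks. Critical path: A → D → G.

Variance along critical path = 7.111 + 1.000 + 2.778 = 10.889; σ = 3.300 weeks.
D = μ + z·σ = 26 + 1.645·3.300 = 31.4 weeks

31.4 weeks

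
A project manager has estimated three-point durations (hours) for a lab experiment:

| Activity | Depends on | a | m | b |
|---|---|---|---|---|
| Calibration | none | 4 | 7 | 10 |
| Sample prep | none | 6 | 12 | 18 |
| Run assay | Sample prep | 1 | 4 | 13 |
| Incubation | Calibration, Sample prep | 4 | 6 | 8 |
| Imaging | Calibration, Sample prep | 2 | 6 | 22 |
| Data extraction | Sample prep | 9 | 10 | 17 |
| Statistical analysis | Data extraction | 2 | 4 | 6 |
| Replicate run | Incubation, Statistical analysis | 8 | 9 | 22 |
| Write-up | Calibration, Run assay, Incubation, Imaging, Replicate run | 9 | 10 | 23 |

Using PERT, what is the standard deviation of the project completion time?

4.14 hours

te_Calibration = (4 + 4·7 + 10)/6 = 42/6 = 7; σ²_Calibration = ((10−4)/6)² = 1.000
te_Sample prep = (6 + 4·12 + 18)/6 = 72/6 = 12; σ²_Sample prep = ((18−6)/6)² = 4.000
te_Run assay = (1 + 4·4 + 13)/6 = 30/6 = 5; σ²_Run assay = ((13−1)/6)² = 4.000
te_Incubation = (4 + 4·6 + 8)/6 = 36/6 = 6; σ²_Incubation = ((8−4)/6)² = 0.444
te_Imaging = (2 + 4·6 + 22)/6 = 48/6 = 8; σ²_Imaging = ((22−2)/6)² = 11.111
te_Data extraction = (9 + 4·10 + 17)/6 = 66/6 = 11; σ²_Data extraction = ((17−9)/6)² = 1.778
te_Statistical analysis = (2 + 4·4 + 6)/6 = 24/6 = 4; σ²_Statistical analysis = ((6−2)/6)² = 0.444
te_Replicate run = (8 + 4·9 + 22)/6 = 66/6 = 11; σ²_Replicate run = ((22−8)/6)² = 5.444
te_Write-up = (9 + 4·10 + 23)/6 = 72/6 = 12; σ²_Write-up = ((23−9)/6)² = 5.444

Forward pass:
ES_Calibration = 0; EF_Calibration = 7
ES_Sample prep = 0; EF_Sample prep = 12
ES_Run assay = 12; EF_Run assay = 12+5 = 17
ES_Incubation = max(EF_Calibration=7, EF_Sample prep=12) = 12; EF_Incubation = 12+6 = 18
ES_Imaging = max(EF_Calibration=7, EF_Sample prep=12) = 12; EF_Imaging = 12+8 = 20
ES_Data extraction = 12; EF_Data extraction = 12+11 = 23
ES_Statistical analysis = 23; EF_Statistical analysis = 23+4 = 27
ES_Replicate run = max(EF_Incubation=18, EF_Statistical analysis=27) = 27; EF_Replicate run = 27+11 = 38
ES_Write-up = max(EF_Calibration=7, EF_Run assay=17, EF_Incubation=18, EF_Imaging=20, EF_Replicate run=38) = 38; EF_Write-up = 38+12 = 50
Expected project duration μ = 50 hours. Critical path: Sample prep → Data extraction → Statistical analysis → Replicate run → Write-up.

Variance along critical path = 4.000 + 1.778 + 0.444 + 5.444 + 5.444 = 17.111
σ = √17.111 = 4.137 hours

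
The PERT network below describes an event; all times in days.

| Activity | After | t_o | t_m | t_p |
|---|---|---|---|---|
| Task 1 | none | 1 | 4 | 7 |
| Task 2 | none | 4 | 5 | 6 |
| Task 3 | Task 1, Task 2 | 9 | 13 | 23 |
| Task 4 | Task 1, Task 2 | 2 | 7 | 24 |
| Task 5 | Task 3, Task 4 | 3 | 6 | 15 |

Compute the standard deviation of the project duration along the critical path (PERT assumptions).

te_Task 1 = (1 + 4·4 + 7)/6 = 24/6 = 4; σ²_Task 1 = ((7−1)/6)² = 1.000
te_Task 2 = (4 + 4·5 + 6)/6 = 30/6 = 5; σ²_Task 2 = ((6−4)/6)² = 0.111
te_Task 3 = (9 + 4·13 + 23)/6 = 84/6 = 14; σ²_Task 3 = ((23−9)/6)² = 5.444
te_Task 4 = (2 + 4·7 + 24)/6 = 54/6 = 9; σ²_Task 4 = ((24−2)/6)² = 13.444
te_Task 5 = (3 + 4·6 + 15)/6 = 42/6 = 7; σ²_Task 5 = ((15−3)/6)² = 4.000

Forward pass:
ES_Task 1 = 0; EF_Task 1 = 4
ES_Task 2 = 0; EF_Task 2 = 5
ES_Task 3 = max(EF_Task 1=4, EF_Task 2=5) = 5; EF_Task 3 = 5+14 = 19
ES_Task 4 = max(EF_Task 1=4, EF_Task 2=5) = 5; EF_Task 4 = 5+9 = 14
ES_Task 5 = max(EF_Task 3=19, EF_Task 4=14) = 19; EF_Task 5 = 19+7 = 26
Expected project duration μ = 26 days. Critical path: Task 2 → Task 3 → Task 5.

Variance along critical path = 0.111 + 5.444 + 4.000 = 9.556
σ = √9.556 = 3.091 days

3.09 days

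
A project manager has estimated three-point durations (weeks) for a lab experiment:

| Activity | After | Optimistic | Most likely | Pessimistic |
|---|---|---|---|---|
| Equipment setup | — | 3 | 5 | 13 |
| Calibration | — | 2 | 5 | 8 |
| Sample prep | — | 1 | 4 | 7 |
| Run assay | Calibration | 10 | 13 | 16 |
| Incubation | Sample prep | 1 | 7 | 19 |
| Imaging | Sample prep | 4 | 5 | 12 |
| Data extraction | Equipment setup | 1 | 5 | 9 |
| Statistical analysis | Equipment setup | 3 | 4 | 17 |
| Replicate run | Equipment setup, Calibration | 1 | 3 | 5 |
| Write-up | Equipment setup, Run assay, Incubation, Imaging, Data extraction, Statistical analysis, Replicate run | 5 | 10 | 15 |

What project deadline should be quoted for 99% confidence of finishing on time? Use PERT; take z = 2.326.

33.1 weeks

te_Equipment setup = (3 + 4·5 + 13)/6 = 36/6 = 6; σ²_Equipment setup = ((13−3)/6)² = 2.778
te_Calibration = (2 + 4·5 + 8)/6 = 30/6 = 5; σ²_Calibration = ((8−2)/6)² = 1.000
te_Sample prep = (1 + 4·4 + 7)/6 = 24/6 = 4; σ²_Sample prep = ((7−1)/6)² = 1.000
te_Run assay = (10 + 4·13 + 16)/6 = 78/6 = 13; σ²_Run assay = ((16−10)/6)² = 1.000
te_Incubation = (1 + 4·7 + 19)/6 = 48/6 = 8; σ²_Incubation = ((19−1)/6)² = 9.000
te_Imaging = (4 + 4·5 + 12)/6 = 36/6 = 6; σ²_Imaging = ((12−4)/6)² = 1.778
te_Data extraction = (1 + 4·5 + 9)/6 = 30/6 = 5; σ²_Data extraction = ((9−1)/6)² = 1.778
te_Statistical analysis = (3 + 4·4 + 17)/6 = 36/6 = 6; σ²_Statistical analysis = ((17−3)/6)² = 5.444
te_Replicate run = (1 + 4·3 + 5)/6 = 18/6 = 3; σ²_Replicate run = ((5−1)/6)² = 0.444
te_Write-up = (5 + 4·10 + 15)/6 = 60/6 = 10; σ²_Write-up = ((15−5)/6)² = 2.778

Forward pass:
ES_Equipment setup = 0; EF_Equipment setup = 6
ES_Calibration = 0; EF_Calibration = 5
ES_Sample prep = 0; EF_Sample prep = 4
ES_Run assay = 5; EF_Run assay = 5+13 = 18
ES_Incubation = 4; EF_Incubation = 4+8 = 12
ES_Imaging = 4; EF_Imaging = 4+6 = 10
ES_Data extraction = 6; EF_Data extraction = 6+5 = 11
ES_Statistical analysis = 6; EF_Statistical analysis = 6+6 = 12
ES_Replicate run = max(EF_Equipment setup=6, EF_Calibration=5) = 6; EF_Replicate run = 6+3 = 9
ES_Write-up = max(EF_Equipment setup=6, EF_Run assay=18, EF_Incubation=12, EF_Imaging=10, EF_Data extraction=11, EF_Statistical analysis=12, EF_Replicate run=9) = 18; EF_Write-up = 18+10 = 28
Expected project duration μ = 28 weeks. Critical path: Calibration → Run assay → Write-up.

Variance along critical path = 1.000 + 1.000 + 2.778 = 4.778; σ = 2.186 weeks.
D = μ + z·σ = 28 + 2.326·2.186 = 33.1 weeks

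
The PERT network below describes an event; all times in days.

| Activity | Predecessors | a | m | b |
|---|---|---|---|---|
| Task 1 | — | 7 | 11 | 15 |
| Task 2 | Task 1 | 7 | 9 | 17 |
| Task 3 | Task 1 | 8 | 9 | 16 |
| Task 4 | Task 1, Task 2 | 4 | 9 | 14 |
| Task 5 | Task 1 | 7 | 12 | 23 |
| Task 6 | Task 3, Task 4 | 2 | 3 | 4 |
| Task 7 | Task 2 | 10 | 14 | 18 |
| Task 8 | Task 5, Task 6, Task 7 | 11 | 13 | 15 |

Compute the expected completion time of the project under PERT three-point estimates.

te_Task 1 = (7 + 4·11 + 15)/6 = 66/6 = 11
te_Task 2 = (7 + 4·9 + 17)/6 = 60/6 = 10
te_Task 3 = (8 + 4·9 + 16)/6 = 60/6 = 10
te_Task 4 = (4 + 4·9 + 14)/6 = 54/6 = 9
te_Task 5 = (7 + 4·12 + 23)/6 = 78/6 = 13
te_Task 6 = (2 + 4·3 + 4)/6 = 18/6 = 3
te_Task 7 = (10 + 4·14 + 18)/6 = 84/6 = 14
te_Task 8 = (11 + 4·13 + 15)/6 = 78/6 = 13

Forward pass:
ES_Task 1 = 0; EF_Task 1 = 11
ES_Task 2 = 11; EF_Task 2 = 11+10 = 21
ES_Task 3 = 11; EF_Task 3 = 11+10 = 21
ES_Task 4 = max(EF_Task 1=11, EF_Task 2=21) = 21; EF_Task 4 = 21+9 = 30
ES_Task 5 = 11; EF_Task 5 = 11+13 = 24
ES_Task 6 = max(EF_Task 3=21, EF_Task 4=30) = 30; EF_Task 6 = 30+3 = 33
ES_Task 7 = 21; EF_Task 7 = 21+14 = 35
ES_Task 8 = max(EF_Task 5=24, EF_Task 6=33, EF_Task 7=35) = 35; EF_Task 8 = 35+13 = 48
Expected project duration μ = 48 days. Critical path: Task 1 → Task 2 → Task 7 → Task 8.

48 days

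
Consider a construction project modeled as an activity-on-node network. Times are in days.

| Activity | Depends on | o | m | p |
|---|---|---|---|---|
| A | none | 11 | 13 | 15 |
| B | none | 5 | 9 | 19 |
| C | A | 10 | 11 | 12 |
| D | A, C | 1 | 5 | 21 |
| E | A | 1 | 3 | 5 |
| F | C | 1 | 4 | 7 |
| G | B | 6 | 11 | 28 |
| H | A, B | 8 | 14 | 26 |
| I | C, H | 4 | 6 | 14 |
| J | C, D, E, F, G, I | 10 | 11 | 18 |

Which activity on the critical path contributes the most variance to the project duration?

H

te_A = (11 + 4·13 + 15)/6 = 78/6 = 13; σ²_A = ((15−11)/6)² = 0.444
te_B = (5 + 4·9 + 19)/6 = 60/6 = 10; σ²_B = ((19−5)/6)² = 5.444
te_C = (10 + 4·11 + 12)/6 = 66/6 = 11; σ²_C = ((12−10)/6)² = 0.111
te_D = (1 + 4·5 + 21)/6 = 42/6 = 7; σ²_D = ((21−1)/6)² = 11.111
te_E = (1 + 4·3 + 5)/6 = 18/6 = 3; σ²_E = ((5−1)/6)² = 0.444
te_F = (1 + 4·4 + 7)/6 = 24/6 = 4; σ²_F = ((7−1)/6)² = 1.000
te_G = (6 + 4·11 + 28)/6 = 78/6 = 13; σ²_G = ((28−6)/6)² = 13.444
te_H = (8 + 4·14 + 26)/6 = 90/6 = 15; σ²_H = ((26−8)/6)² = 9.000
te_I = (4 + 4·6 + 14)/6 = 42/6 = 7; σ²_I = ((14−4)/6)² = 2.778
te_J = (10 + 4·11 + 18)/6 = 72/6 = 12; σ²_J = ((18−10)/6)² = 1.778

Forward pass:
ES_A = 0; EF_A = 13
ES_B = 0; EF_B = 10
ES_C = 13; EF_C = 13+11 = 24
ES_D = max(EF_A=13, EF_C=24) = 24; EF_D = 24+7 = 31
ES_E = 13; EF_E = 13+3 = 16
ES_F = 24; EF_F = 24+4 = 28
ES_G = 10; EF_G = 10+13 = 23
ES_H = max(EF_A=13, EF_B=10) = 13; EF_H = 13+15 = 28
ES_I = max(EF_C=24, EF_H=28) = 28; EF_I = 28+7 = 35
ES_J = max(EF_C=24, EF_D=31, EF_E=16, EF_F=28, EF_G=23, EF_I=35) = 35; EF_J = 35+12 = 47
Expected project duration μ = 47 days. Critical path: A → H → I → J.

Variances on critical path: σ²_A=0.444, σ²_H=9.000, σ²_I=2.778, σ²_J=1.778.
Largest is σ²_H = 9.000.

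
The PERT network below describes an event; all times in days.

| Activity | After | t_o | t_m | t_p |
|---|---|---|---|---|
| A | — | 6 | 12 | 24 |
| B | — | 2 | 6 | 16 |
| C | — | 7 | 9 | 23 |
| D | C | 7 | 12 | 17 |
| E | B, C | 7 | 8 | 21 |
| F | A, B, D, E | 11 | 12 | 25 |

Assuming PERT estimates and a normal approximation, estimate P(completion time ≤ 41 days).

0.846

te_A = (6 + 4·12 + 24)/6 = 78/6 = 13; σ²_A = ((24−6)/6)² = 9.000
te_B = (2 + 4·6 + 16)/6 = 42/6 = 7; σ²_B = ((16−2)/6)² = 5.444
te_C = (7 + 4·9 + 23)/6 = 66/6 = 11; σ²_C = ((23−7)/6)² = 7.111
te_D = (7 + 4·12 + 17)/6 = 72/6 = 12; σ²_D = ((17−7)/6)² = 2.778
te_E = (7 + 4·8 + 21)/6 = 60/6 = 10; σ²_E = ((21−7)/6)² = 5.444
te_F = (11 + 4·12 + 25)/6 = 84/6 = 14; σ²_F = ((25−11)/6)² = 5.444

Forward pass:
ES_A = 0; EF_A = 13
ES_B = 0; EF_B = 7
ES_C = 0; EF_C = 11
ES_D = 11; EF_D = 11+12 = 23
ES_E = max(EF_B=7, EF_C=11) = 11; EF_E = 11+10 = 21
ES_F = max(EF_A=13, EF_B=7, EF_D=23, EF_E=21) = 23; EF_F = 23+14 = 37
Expected project duration μ = 37 days. Critical path: C → D → F.

Variance along critical path = 7.111 + 2.778 + 5.444 = 15.333; σ = √15.333 = 3.916 days.
Z = (41 − 37) / 3.916 = 1.022
P(T ≤ 41) = Φ(1.022) ≈ 0.846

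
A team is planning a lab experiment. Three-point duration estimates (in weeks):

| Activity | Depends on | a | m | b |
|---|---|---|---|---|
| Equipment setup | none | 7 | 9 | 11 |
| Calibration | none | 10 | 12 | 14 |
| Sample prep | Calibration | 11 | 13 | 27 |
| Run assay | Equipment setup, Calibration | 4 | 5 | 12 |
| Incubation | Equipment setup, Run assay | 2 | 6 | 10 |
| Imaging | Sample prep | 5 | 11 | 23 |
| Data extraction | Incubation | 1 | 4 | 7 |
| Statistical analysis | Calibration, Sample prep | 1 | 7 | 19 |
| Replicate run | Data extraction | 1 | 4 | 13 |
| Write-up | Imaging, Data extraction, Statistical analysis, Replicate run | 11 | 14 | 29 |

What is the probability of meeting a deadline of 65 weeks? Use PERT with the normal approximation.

te_Equipment setup = (7 + 4·9 + 11)/6 = 54/6 = 9; σ²_Equipment setup = ((11−7)/6)² = 0.444
te_Calibration = (10 + 4·12 + 14)/6 = 72/6 = 12; σ²_Calibration = ((14−10)/6)² = 0.444
te_Sample prep = (11 + 4·13 + 27)/6 = 90/6 = 15; σ²_Sample prep = ((27−11)/6)² = 7.111
te_Run assay = (4 + 4·5 + 12)/6 = 36/6 = 6; σ²_Run assay = ((12−4)/6)² = 1.778
te_Incubation = (2 + 4·6 + 10)/6 = 36/6 = 6; σ²_Incubation = ((10−2)/6)² = 1.778
te_Imaging = (5 + 4·11 + 23)/6 = 72/6 = 12; σ²_Imaging = ((23−5)/6)² = 9.000
te_Data extraction = (1 + 4·4 + 7)/6 = 24/6 = 4; σ²_Data extraction = ((7−1)/6)² = 1.000
te_Statistical analysis = (1 + 4·7 + 19)/6 = 48/6 = 8; σ²_Statistical analysis = ((19−1)/6)² = 9.000
te_Replicate run = (1 + 4·4 + 13)/6 = 30/6 = 5; σ²_Replicate run = ((13−1)/6)² = 4.000
te_Write-up = (11 + 4·14 + 29)/6 = 96/6 = 16; σ²_Write-up = ((29−11)/6)² = 9.000

Forward pass:
ES_Equipment setup = 0; EF_Equipment setup = 9
ES_Calibration = 0; EF_Calibration = 12
ES_Sample prep = 12; EF_Sample prep = 12+15 = 27
ES_Run assay = max(EF_Equipment setup=9, EF_Calibration=12) = 12; EF_Run assay = 12+6 = 18
ES_Incubation = max(EF_Equipment setup=9, EF_Run assay=18) = 18; EF_Incubation = 18+6 = 24
ES_Imaging = 27; EF_Imaging = 27+12 = 39
ES_Data extraction = 24; EF_Data extraction = 24+4 = 28
ES_Statistical analysis = max(EF_Calibration=12, EF_Sample prep=27) = 27; EF_Statistical analysis = 27+8 = 35
ES_Replicate run = 28; EF_Replicate run = 28+5 = 33
ES_Write-up = max(EF_Imaging=39, EF_Data extraction=28, EF_Statistical analysis=35, EF_Replicate run=33) = 39; EF_Write-up = 39+16 = 55
Expected project duration μ = 55 weeks. Critical path: Calibration → Sample prep → Imaging → Write-up.

Variance along critical path = 0.444 + 7.111 + 9.000 + 9.000 = 25.556; σ = √25.556 = 5.055 weeks.
Z = (65 − 55) / 5.055 = 1.978
P(T ≤ 65) = Φ(1.978) ≈ 0.976

0.976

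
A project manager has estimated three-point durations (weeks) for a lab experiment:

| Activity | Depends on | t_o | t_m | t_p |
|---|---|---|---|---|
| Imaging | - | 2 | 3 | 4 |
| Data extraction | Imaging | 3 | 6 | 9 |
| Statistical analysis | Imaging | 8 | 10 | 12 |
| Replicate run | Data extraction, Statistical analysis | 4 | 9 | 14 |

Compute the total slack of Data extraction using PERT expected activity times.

te_Imaging = (2 + 4·3 + 4)/6 = 18/6 = 3
te_Data extraction = (3 + 4·6 + 9)/6 = 36/6 = 6
te_Statistical analysis = (8 + 4·10 + 12)/6 = 60/6 = 10
te_Replicate run = (4 + 4·9 + 14)/6 = 54/6 = 9

Forward pass:
ES_Imaging = 0; EF_Imaging = 3
ES_Data extraction = 3; EF_Data extraction = 3+6 = 9
ES_Statistical analysis = 3; EF_Statistical analysis = 3+10 = 13
ES_Replicate run = max(EF_Data extraction=9, EF_Statistical analysis=13) = 13; EF_Replicate run = 13+9 = 22
Expected project duration μ = 22 weeks. Critical path: Imaging → Statistical analysis → Replicate run.

Backward pass:
LF_Replicate run = 22; LS_Replicate run = 22−9 = 13
LF_Statistical analysis = LS_Replicate run = 13; LS_Statistical analysis = 13−10 = 3
LF_Data extraction = LS_Replicate run = 13; LS_Data extraction = 13−6 = 7
LF_Imaging = min(LS_Data extraction=7, LS_Statistical analysis=3) = 3; LS_Imaging = 3−3 = 0
Slack_Data extraction = LS_Data extraction − ES_Data extraction = 7 − 3 = 4

4 weeks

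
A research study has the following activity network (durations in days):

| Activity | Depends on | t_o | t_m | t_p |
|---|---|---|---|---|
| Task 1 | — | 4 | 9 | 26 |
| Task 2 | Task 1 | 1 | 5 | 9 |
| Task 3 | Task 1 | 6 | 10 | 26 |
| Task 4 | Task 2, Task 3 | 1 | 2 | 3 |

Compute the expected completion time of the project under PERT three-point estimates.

te_Task 1 = (4 + 4·9 + 26)/6 = 66/6 = 11
te_Task 2 = (1 + 4·5 + 9)/6 = 30/6 = 5
te_Task 3 = (6 + 4·10 + 26)/6 = 72/6 = 12
te_Task 4 = (1 + 4·2 + 3)/6 = 12/6 = 2

Forward pass:
ES_Task 1 = 0; EF_Task 1 = 11
ES_Task 2 = 11; EF_Task 2 = 11+5 = 16
ES_Task 3 = 11; EF_Task 3 = 11+12 = 23
ES_Task 4 = max(EF_Task 2=16, EF_Task 3=23) = 23; EF_Task 4 = 23+2 = 25
Expected project duration μ = 25 days. Critical path: Task 1 → Task 3 → Task 4.

25 days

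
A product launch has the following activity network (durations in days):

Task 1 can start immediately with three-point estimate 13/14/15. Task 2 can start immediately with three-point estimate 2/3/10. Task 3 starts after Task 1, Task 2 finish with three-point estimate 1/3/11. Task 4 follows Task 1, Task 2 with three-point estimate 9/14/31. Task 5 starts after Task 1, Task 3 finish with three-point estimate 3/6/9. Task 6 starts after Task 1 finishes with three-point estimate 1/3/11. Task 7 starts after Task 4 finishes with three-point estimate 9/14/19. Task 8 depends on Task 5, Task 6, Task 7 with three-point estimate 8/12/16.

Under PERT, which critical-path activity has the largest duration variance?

Task 4

te_Task 1 = (13 + 4·14 + 15)/6 = 84/6 = 14; σ²_Task 1 = ((15−13)/6)² = 0.111
te_Task 2 = (2 + 4·3 + 10)/6 = 24/6 = 4; σ²_Task 2 = ((10−2)/6)² = 1.778
te_Task 3 = (1 + 4·3 + 11)/6 = 24/6 = 4; σ²_Task 3 = ((11−1)/6)² = 2.778
te_Task 4 = (9 + 4·14 + 31)/6 = 96/6 = 16; σ²_Task 4 = ((31−9)/6)² = 13.444
te_Task 5 = (3 + 4·6 + 9)/6 = 36/6 = 6; σ²_Task 5 = ((9−3)/6)² = 1.000
te_Task 6 = (1 + 4·3 + 11)/6 = 24/6 = 4; σ²_Task 6 = ((11−1)/6)² = 2.778
te_Task 7 = (9 + 4·14 + 19)/6 = 84/6 = 14; σ²_Task 7 = ((19−9)/6)² = 2.778
te_Task 8 = (8 + 4·12 + 16)/6 = 72/6 = 12; σ²_Task 8 = ((16−8)/6)² = 1.778

Forward pass:
ES_Task 1 = 0; EF_Task 1 = 14
ES_Task 2 = 0; EF_Task 2 = 4
ES_Task 3 = max(EF_Task 1=14, EF_Task 2=4) = 14; EF_Task 3 = 14+4 = 18
ES_Task 4 = max(EF_Task 1=14, EF_Task 2=4) = 14; EF_Task 4 = 14+16 = 30
ES_Task 5 = max(EF_Task 1=14, EF_Task 3=18) = 18; EF_Task 5 = 18+6 = 24
ES_Task 6 = 14; EF_Task 6 = 14+4 = 18
ES_Task 7 = 30; EF_Task 7 = 30+14 = 44
ES_Task 8 = max(EF_Task 5=24, EF_Task 6=18, EF_Task 7=44) = 44; EF_Task 8 = 44+12 = 56
Expected project duration μ = 56 days. Critical path: Task 1 → Task 4 → Task 7 → Task 8.

Variances on critical path: σ²_Task 1=0.111, σ²_Task 4=13.444, σ²_Task 7=2.778, σ²_Task 8=1.778.
Largest is σ²_Task 4 = 13.444.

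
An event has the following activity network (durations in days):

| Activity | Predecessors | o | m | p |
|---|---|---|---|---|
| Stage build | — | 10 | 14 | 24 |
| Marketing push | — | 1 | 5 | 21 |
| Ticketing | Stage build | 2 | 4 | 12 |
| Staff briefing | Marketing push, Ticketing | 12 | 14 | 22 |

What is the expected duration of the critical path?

35 days

te_Stage build = (10 + 4·14 + 24)/6 = 90/6 = 15
te_Marketing push = (1 + 4·5 + 21)/6 = 42/6 = 7
te_Ticketing = (2 + 4·4 + 12)/6 = 30/6 = 5
te_Staff briefing = (12 + 4·14 + 22)/6 = 90/6 = 15

Forward pass:
ES_Stage build = 0; EF_Stage build = 15
ES_Marketing push = 0; EF_Marketing push = 7
ES_Ticketing = 15; EF_Ticketing = 15+5 = 20
ES_Staff briefing = max(EF_Marketing push=7, EF_Ticketing=20) = 20; EF_Staff briefing = 20+15 = 35
Expected project duration μ = 35 days. Critical path: Stage build → Ticketing → Staff briefing.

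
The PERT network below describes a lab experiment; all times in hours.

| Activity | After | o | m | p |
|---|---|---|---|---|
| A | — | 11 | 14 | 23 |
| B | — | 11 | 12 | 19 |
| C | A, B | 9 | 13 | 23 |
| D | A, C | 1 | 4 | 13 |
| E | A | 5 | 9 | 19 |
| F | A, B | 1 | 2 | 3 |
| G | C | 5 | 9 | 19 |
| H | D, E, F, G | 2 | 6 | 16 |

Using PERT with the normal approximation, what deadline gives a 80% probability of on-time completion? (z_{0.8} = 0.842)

te_A = (11 + 4·14 + 23)/6 = 90/6 = 15; σ²_A = ((23−11)/6)² = 4.000
te_B = (11 + 4·12 + 19)/6 = 78/6 = 13; σ²_B = ((19−11)/6)² = 1.778
te_C = (9 + 4·13 + 23)/6 = 84/6 = 14; σ²_C = ((23−9)/6)² = 5.444
te_D = (1 + 4·4 + 13)/6 = 30/6 = 5; σ²_D = ((13−1)/6)² = 4.000
te_E = (5 + 4·9 + 19)/6 = 60/6 = 10; σ²_E = ((19−5)/6)² = 5.444
te_F = (1 + 4·2 + 3)/6 = 12/6 = 2; σ²_F = ((3−1)/6)² = 0.111
te_G = (5 + 4·9 + 19)/6 = 60/6 = 10; σ²_G = ((19−5)/6)² = 5.444
te_H = (2 + 4·6 + 16)/6 = 42/6 = 7; σ²_H = ((16−2)/6)² = 5.444

Forward pass:
ES_A = 0; EF_A = 15
ES_B = 0; EF_B = 13
ES_C = max(EF_A=15, EF_B=13) = 15; EF_C = 15+14 = 29
ES_D = max(EF_A=15, EF_C=29) = 29; EF_D = 29+5 = 34
ES_E = 15; EF_E = 15+10 = 25
ES_F = max(EF_A=15, EF_B=13) = 15; EF_F = 15+2 = 17
ES_G = 29; EF_G = 29+10 = 39
ES_H = max(EF_D=34, EF_E=25, EF_F=17, EF_G=39) = 39; EF_H = 39+7 = 46
Expected project duration μ = 46 hours. Critical path: A → C → G → H.

Variance along critical path = 4.000 + 5.444 + 5.444 + 5.444 = 20.333; σ = 4.509 hours.
D = μ + z·σ = 46 + 0.842·4.509 = 49.8 hours

49.8 hours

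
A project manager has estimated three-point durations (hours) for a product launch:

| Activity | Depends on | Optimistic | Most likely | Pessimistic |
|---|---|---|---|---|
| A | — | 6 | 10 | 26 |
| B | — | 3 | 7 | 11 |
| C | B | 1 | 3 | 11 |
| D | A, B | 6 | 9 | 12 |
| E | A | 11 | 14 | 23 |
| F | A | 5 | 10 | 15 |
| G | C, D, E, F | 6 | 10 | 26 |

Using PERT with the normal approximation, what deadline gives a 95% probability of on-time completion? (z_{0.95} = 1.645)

47.4 hours

te_A = (6 + 4·10 + 26)/6 = 72/6 = 12; σ²_A = ((26−6)/6)² = 11.111
te_B = (3 + 4·7 + 11)/6 = 42/6 = 7; σ²_B = ((11−3)/6)² = 1.778
te_C = (1 + 4·3 + 11)/6 = 24/6 = 4; σ²_C = ((11−1)/6)² = 2.778
te_D = (6 + 4·9 + 12)/6 = 54/6 = 9; σ²_D = ((12−6)/6)² = 1.000
te_E = (11 + 4·14 + 23)/6 = 90/6 = 15; σ²_E = ((23−11)/6)² = 4.000
te_F = (5 + 4·10 + 15)/6 = 60/6 = 10; σ²_F = ((15−5)/6)² = 2.778
te_G = (6 + 4·10 + 26)/6 = 72/6 = 12; σ²_G = ((26−6)/6)² = 11.111

Forward pass:
ES_A = 0; EF_A = 12
ES_B = 0; EF_B = 7
ES_C = 7; EF_C = 7+4 = 11
ES_D = max(EF_A=12, EF_B=7) = 12; EF_D = 12+9 = 21
ES_E = 12; EF_E = 12+15 = 27
ES_F = 12; EF_F = 12+10 = 22
ES_G = max(EF_C=11, EF_D=21, EF_E=27, EF_F=22) = 27; EF_G = 27+12 = 39
Expected project duration μ = 39 hours. Critical path: A → E → G.

Variance along critical path = 11.111 + 4.000 + 11.111 = 26.222; σ = 5.121 hours.
D = μ + z·σ = 39 + 1.645·5.121 = 47.4 hours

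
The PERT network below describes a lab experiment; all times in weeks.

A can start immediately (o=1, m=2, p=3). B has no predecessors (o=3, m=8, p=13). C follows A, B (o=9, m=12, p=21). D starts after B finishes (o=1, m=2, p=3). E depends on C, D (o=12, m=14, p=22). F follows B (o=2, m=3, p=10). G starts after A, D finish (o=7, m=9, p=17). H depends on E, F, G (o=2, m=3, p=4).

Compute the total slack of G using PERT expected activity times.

te_A = (1 + 4·2 + 3)/6 = 12/6 = 2
te_B = (3 + 4·8 + 13)/6 = 48/6 = 8
te_C = (9 + 4·12 + 21)/6 = 78/6 = 13
te_D = (1 + 4·2 + 3)/6 = 12/6 = 2
te_E = (12 + 4·14 + 22)/6 = 90/6 = 15
te_F = (2 + 4·3 + 10)/6 = 24/6 = 4
te_G = (7 + 4·9 + 17)/6 = 60/6 = 10
te_H = (2 + 4·3 + 4)/6 = 18/6 = 3

Forward pass:
ES_A = 0; EF_A = 2
ES_B = 0; EF_B = 8
ES_C = max(EF_A=2, EF_B=8) = 8; EF_C = 8+13 = 21
ES_D = 8; EF_D = 8+2 = 10
ES_E = max(EF_C=21, EF_D=10) = 21; EF_E = 21+15 = 36
ES_F = 8; EF_F = 8+4 = 12
ES_G = max(EF_A=2, EF_D=10) = 10; EF_G = 10+10 = 20
ES_H = max(EF_E=36, EF_F=12, EF_G=20) = 36; EF_H = 36+3 = 39
Expected project duration μ = 39 weeks. Critical path: B → C → E → H.

Backward pass:
LF_H = 39; LS_H = 39−3 = 36
LF_G = LS_H = 36; LS_G = 36−10 = 26
LF_F = LS_H = 36; LS_F = 36−4 = 32
LF_E = LS_H = 36; LS_E = 36−15 = 21
LF_D = min(LS_E=21, LS_G=26) = 21; LS_D = 21−2 = 19
LF_C = LS_E = 21; LS_C = 21−13 = 8
LF_B = min(LS_C=8, LS_D=19, LS_F=32) = 8; LS_B = 8−8 = 0
LF_A = min(LS_C=8, LS_G=26) = 8; LS_A = 8−2 = 6
Slack_G = LS_G − ES_G = 26 − 10 = 16

16 weeks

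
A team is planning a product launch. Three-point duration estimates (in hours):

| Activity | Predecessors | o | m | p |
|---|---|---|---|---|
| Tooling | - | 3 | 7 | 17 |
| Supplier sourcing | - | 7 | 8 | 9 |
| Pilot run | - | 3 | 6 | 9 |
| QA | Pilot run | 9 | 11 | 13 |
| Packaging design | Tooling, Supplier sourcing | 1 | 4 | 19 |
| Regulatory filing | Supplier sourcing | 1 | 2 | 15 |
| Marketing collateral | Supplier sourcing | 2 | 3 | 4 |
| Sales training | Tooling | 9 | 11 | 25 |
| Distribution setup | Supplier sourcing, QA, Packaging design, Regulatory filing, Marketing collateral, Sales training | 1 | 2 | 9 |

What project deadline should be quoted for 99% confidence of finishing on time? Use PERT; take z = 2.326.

te_Tooling = (3 + 4·7 + 17)/6 = 48/6 = 8; σ²_Tooling = ((17−3)/6)² = 5.444
te_Supplier sourcing = (7 + 4·8 + 9)/6 = 48/6 = 8; σ²_Supplier sourcing = ((9−7)/6)² = 0.111
te_Pilot run = (3 + 4·6 + 9)/6 = 36/6 = 6; σ²_Pilot run = ((9−3)/6)² = 1.000
te_QA = (9 + 4·11 + 13)/6 = 66/6 = 11; σ²_QA = ((13−9)/6)² = 0.444
te_Packaging design = (1 + 4·4 + 19)/6 = 36/6 = 6; σ²_Packaging design = ((19−1)/6)² = 9.000
te_Regulatory filing = (1 + 4·2 + 15)/6 = 24/6 = 4; σ²_Regulatory filing = ((15−1)/6)² = 5.444
te_Marketing collateral = (2 + 4·3 + 4)/6 = 18/6 = 3; σ²_Marketing collateral = ((4−2)/6)² = 0.111
te_Sales training = (9 + 4·11 + 25)/6 = 78/6 = 13; σ²_Sales training = ((25−9)/6)² = 7.111
te_Distribution setup = (1 + 4·2 + 9)/6 = 18/6 = 3; σ²_Distribution setup = ((9−1)/6)² = 1.778

Forward pass:
ES_Tooling = 0; EF_Tooling = 8
ES_Supplier sourcing = 0; EF_Supplier sourcing = 8
ES_Pilot run = 0; EF_Pilot run = 6
ES_QA = 6; EF_QA = 6+11 = 17
ES_Packaging design = max(EF_Tooling=8, EF_Supplier sourcing=8) = 8; EF_Packaging design = 8+6 = 14
ES_Regulatory filing = 8; EF_Regulatory filing = 8+4 = 12
ES_Marketing collateral = 8; EF_Marketing collateral = 8+3 = 11
ES_Sales training = 8; EF_Sales training = 8+13 = 21
ES_Distribution setup = max(EF_Supplier sourcing=8, EF_QA=17, EF_Packaging design=14, EF_Regulatory filing=12, EF_Marketing collateral=11, EF_Sales training=21) = 21; EF_Distribution setup = 21+3 = 24
Expected project duration μ = 24 hours. Critical path: Tooling → Sales training → Distribution setup.

Variance along critical path = 5.444 + 7.111 + 1.778 = 14.333; σ = 3.786 hours.
D = μ + z·σ = 24 + 2.326·3.786 = 32.8 hours

32.8 hours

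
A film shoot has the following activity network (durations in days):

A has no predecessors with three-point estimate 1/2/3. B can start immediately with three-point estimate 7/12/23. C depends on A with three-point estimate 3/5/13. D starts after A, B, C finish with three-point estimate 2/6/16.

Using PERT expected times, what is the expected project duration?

20 days

te_A = (1 + 4·2 + 3)/6 = 12/6 = 2
te_B = (7 + 4·12 + 23)/6 = 78/6 = 13
te_C = (3 + 4·5 + 13)/6 = 36/6 = 6
te_D = (2 + 4·6 + 16)/6 = 42/6 = 7

Forward pass:
ES_A = 0; EF_A = 2
ES_B = 0; EF_B = 13
ES_C = 2; EF_C = 2+6 = 8
ES_D = max(EF_A=2, EF_B=13, EF_C=8) = 13; EF_D = 13+7 = 20
Expected project duration μ = 20 days. Critical path: B → D.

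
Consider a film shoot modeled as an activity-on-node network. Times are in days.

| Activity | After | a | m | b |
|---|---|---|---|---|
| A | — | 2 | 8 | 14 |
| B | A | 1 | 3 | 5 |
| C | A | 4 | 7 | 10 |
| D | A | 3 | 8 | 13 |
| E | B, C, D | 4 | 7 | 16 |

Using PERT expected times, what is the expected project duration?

24 days

te_A = (2 + 4·8 + 14)/6 = 48/6 = 8
te_B = (1 + 4·3 + 5)/6 = 18/6 = 3
te_C = (4 + 4·7 + 10)/6 = 42/6 = 7
te_D = (3 + 4·8 + 13)/6 = 48/6 = 8
te_E = (4 + 4·7 + 16)/6 = 48/6 = 8

Forward pass:
ES_A = 0; EF_A = 8
ES_B = 8; EF_B = 8+3 = 11
ES_C = 8; EF_C = 8+7 = 15
ES_D = 8; EF_D = 8+8 = 16
ES_E = max(EF_B=11, EF_C=15, EF_D=16) = 16; EF_E = 16+8 = 24
Expected project duration μ = 24 days. Critical path: A → D → E.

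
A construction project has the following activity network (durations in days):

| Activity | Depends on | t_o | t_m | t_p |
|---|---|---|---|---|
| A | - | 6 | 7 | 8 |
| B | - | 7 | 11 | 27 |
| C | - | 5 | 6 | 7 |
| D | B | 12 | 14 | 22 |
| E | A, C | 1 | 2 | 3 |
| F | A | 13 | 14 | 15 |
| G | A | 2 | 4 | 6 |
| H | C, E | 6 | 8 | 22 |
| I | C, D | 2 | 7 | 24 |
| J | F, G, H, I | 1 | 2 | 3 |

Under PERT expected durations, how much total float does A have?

16 days

te_A = (6 + 4·7 + 8)/6 = 42/6 = 7
te_B = (7 + 4·11 + 27)/6 = 78/6 = 13
te_C = (5 + 4·6 + 7)/6 = 36/6 = 6
te_D = (12 + 4·14 + 22)/6 = 90/6 = 15
te_E = (1 + 4·2 + 3)/6 = 12/6 = 2
te_F = (13 + 4·14 + 15)/6 = 84/6 = 14
te_G = (2 + 4·4 + 6)/6 = 24/6 = 4
te_H = (6 + 4·8 + 22)/6 = 60/6 = 10
te_I = (2 + 4·7 + 24)/6 = 54/6 = 9
te_J = (1 + 4·2 + 3)/6 = 12/6 = 2

Forward pass:
ES_A = 0; EF_A = 7
ES_B = 0; EF_B = 13
ES_C = 0; EF_C = 6
ES_D = 13; EF_D = 13+15 = 28
ES_E = max(EF_A=7, EF_C=6) = 7; EF_E = 7+2 = 9
ES_F = 7; EF_F = 7+14 = 21
ES_G = 7; EF_G = 7+4 = 11
ES_H = max(EF_C=6, EF_E=9) = 9; EF_H = 9+10 = 19
ES_I = max(EF_C=6, EF_D=28) = 28; EF_I = 28+9 = 37
ES_J = max(EF_F=21, EF_G=11, EF_H=19, EF_I=37) = 37; EF_J = 37+2 = 39
Expected project duration μ = 39 days. Critical path: B → D → I → J.

Backward pass:
LF_J = 39; LS_J = 39−2 = 37
LF_I = LS_J = 37; LS_I = 37−9 = 28
LF_H = LS_J = 37; LS_H = 37−10 = 27
LF_G = LS_J = 37; LS_G = 37−4 = 33
LF_F = LS_J = 37; LS_F = 37−14 = 23
LF_E = LS_H = 27; LS_E = 27−2 = 25
LF_D = LS_I = 28; LS_D = 28−15 = 13
LF_C = min(LS_E=25, LS_H=27, LS_I=28) = 25; LS_C = 25−6 = 19
LF_B = LS_D = 13; LS_B = 13−13 = 0
LF_A = min(LS_E=25, LS_F=23, LS_G=33) = 23; LS_A = 23−7 = 16
Slack_A = LS_A − ES_A = 16 − 0 = 16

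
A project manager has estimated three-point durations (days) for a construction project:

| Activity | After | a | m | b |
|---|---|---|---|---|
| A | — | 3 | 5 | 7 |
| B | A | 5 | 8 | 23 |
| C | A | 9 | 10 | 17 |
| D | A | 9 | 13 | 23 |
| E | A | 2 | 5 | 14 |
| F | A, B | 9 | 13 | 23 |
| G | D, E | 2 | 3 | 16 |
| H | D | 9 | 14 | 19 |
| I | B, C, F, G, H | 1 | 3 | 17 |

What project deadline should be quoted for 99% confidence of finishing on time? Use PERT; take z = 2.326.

te_A = (3 + 4·5 + 7)/6 = 30/6 = 5; σ²_A = ((7−3)/6)² = 0.444
te_B = (5 + 4·8 + 23)/6 = 60/6 = 10; σ²_B = ((23−5)/6)² = 9.000
te_C = (9 + 4·10 + 17)/6 = 66/6 = 11; σ²_C = ((17−9)/6)² = 1.778
te_D = (9 + 4·13 + 23)/6 = 84/6 = 14; σ²_D = ((23−9)/6)² = 5.444
te_E = (2 + 4·5 + 14)/6 = 36/6 = 6; σ²_E = ((14−2)/6)² = 4.000
te_F = (9 + 4·13 + 23)/6 = 84/6 = 14; σ²_F = ((23−9)/6)² = 5.444
te_G = (2 + 4·3 + 16)/6 = 30/6 = 5; σ²_G = ((16−2)/6)² = 5.444
te_H = (9 + 4·14 + 19)/6 = 84/6 = 14; σ²_H = ((19−9)/6)² = 2.778
te_I = (1 + 4·3 + 17)/6 = 30/6 = 5; σ²_I = ((17−1)/6)² = 7.111

Forward pass:
ES_A = 0; EF_A = 5
ES_B = 5; EF_B = 5+10 = 15
ES_C = 5; EF_C = 5+11 = 16
ES_D = 5; EF_D = 5+14 = 19
ES_E = 5; EF_E = 5+6 = 11
ES_F = max(EF_A=5, EF_B=15) = 15; EF_F = 15+14 = 29
ES_G = max(EF_D=19, EF_E=11) = 19; EF_G = 19+5 = 24
ES_H = 19; EF_H = 19+14 = 33
ES_I = max(EF_B=15, EF_C=16, EF_F=29, EF_G=24, EF_H=33) = 33; EF_I = 33+5 = 38
Expected project duration μ = 38 days. Critical path: A → D → H → I.

Variance along critical path = 0.444 + 5.444 + 2.778 + 7.111 = 15.778; σ = 3.972 days.
D = μ + z·σ = 38 + 2.326·3.972 = 47.2 days

47.2 days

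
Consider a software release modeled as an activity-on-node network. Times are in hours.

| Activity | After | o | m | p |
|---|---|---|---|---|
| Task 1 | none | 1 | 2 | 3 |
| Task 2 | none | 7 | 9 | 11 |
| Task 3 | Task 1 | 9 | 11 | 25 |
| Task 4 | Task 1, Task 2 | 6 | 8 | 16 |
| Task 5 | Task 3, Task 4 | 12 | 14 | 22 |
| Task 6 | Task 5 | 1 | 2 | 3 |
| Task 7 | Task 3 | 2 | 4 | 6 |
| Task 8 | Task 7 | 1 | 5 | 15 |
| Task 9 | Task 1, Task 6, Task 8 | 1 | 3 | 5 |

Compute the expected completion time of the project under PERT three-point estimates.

te_Task 1 = (1 + 4·2 + 3)/6 = 12/6 = 2
te_Task 2 = (7 + 4·9 + 11)/6 = 54/6 = 9
te_Task 3 = (9 + 4·11 + 25)/6 = 78/6 = 13
te_Task 4 = (6 + 4·8 + 16)/6 = 54/6 = 9
te_Task 5 = (12 + 4·14 + 22)/6 = 90/6 = 15
te_Task 6 = (1 + 4·2 + 3)/6 = 12/6 = 2
te_Task 7 = (2 + 4·4 + 6)/6 = 24/6 = 4
te_Task 8 = (1 + 4·5 + 15)/6 = 36/6 = 6
te_Task 9 = (1 + 4·3 + 5)/6 = 18/6 = 3

Forward pass:
ES_Task 1 = 0; EF_Task 1 = 2
ES_Task 2 = 0; EF_Task 2 = 9
ES_Task 3 = 2; EF_Task 3 = 2+13 = 15
ES_Task 4 = max(EF_Task 1=2, EF_Task 2=9) = 9; EF_Task 4 = 9+9 = 18
ES_Task 5 = max(EF_Task 3=15, EF_Task 4=18) = 18; EF_Task 5 = 18+15 = 33
ES_Task 6 = 33; EF_Task 6 = 33+2 = 35
ES_Task 7 = 15; EF_Task 7 = 15+4 = 19
ES_Task 8 = 19; EF_Task 8 = 19+6 = 25
ES_Task 9 = max(EF_Task 1=2, EF_Task 6=35, EF_Task 8=25) = 35; EF_Task 9 = 35+3 = 38
Expected project duration μ = 38 hours. Critical path: Task 2 → Task 4 → Task 5 → Task 6 → Task 9.

38 hours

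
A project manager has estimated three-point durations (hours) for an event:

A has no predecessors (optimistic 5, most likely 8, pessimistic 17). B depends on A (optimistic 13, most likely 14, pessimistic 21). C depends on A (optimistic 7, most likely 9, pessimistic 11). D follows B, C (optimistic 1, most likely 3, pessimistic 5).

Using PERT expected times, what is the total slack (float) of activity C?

te_A = (5 + 4·8 + 17)/6 = 54/6 = 9
te_B = (13 + 4·14 + 21)/6 = 90/6 = 15
te_C = (7 + 4·9 + 11)/6 = 54/6 = 9
te_D = (1 + 4·3 + 5)/6 = 18/6 = 3

Forward pass:
ES_A = 0; EF_A = 9
ES_B = 9; EF_B = 9+15 = 24
ES_C = 9; EF_C = 9+9 = 18
ES_D = max(EF_B=24, EF_C=18) = 24; EF_D = 24+3 = 27
Expected project duration μ = 27 hours. Critical path: A → B → D.

Backward pass:
LF_D = 27; LS_D = 27−3 = 24
LF_C = LS_D = 24; LS_C = 24−9 = 15
LF_B = LS_D = 24; LS_B = 24−15 = 9
LF_A = min(LS_B=9, LS_C=15) = 9; LS_A = 9−9 = 0
Slack_C = LS_C − ES_C = 15 − 9 = 6

6 hours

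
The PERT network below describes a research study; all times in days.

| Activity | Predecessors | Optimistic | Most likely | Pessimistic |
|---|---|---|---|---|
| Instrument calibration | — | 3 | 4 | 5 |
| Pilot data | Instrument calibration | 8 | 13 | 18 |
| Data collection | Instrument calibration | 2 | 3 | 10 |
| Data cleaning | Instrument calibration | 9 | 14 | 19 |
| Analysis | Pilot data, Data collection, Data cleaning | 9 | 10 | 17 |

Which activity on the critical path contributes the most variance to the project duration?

Data cleaning

te_Instrument calibration = (3 + 4·4 + 5)/6 = 24/6 = 4; σ²_Instrument calibration = ((5−3)/6)² = 0.111
te_Pilot data = (8 + 4·13 + 18)/6 = 78/6 = 13; σ²_Pilot data = ((18−8)/6)² = 2.778
te_Data collection = (2 + 4·3 + 10)/6 = 24/6 = 4; σ²_Data collection = ((10−2)/6)² = 1.778
te_Data cleaning = (9 + 4·14 + 19)/6 = 84/6 = 14; σ²_Data cleaning = ((19−9)/6)² = 2.778
te_Analysis = (9 + 4·10 + 17)/6 = 66/6 = 11; σ²_Analysis = ((17−9)/6)² = 1.778

Forward pass:
ES_Instrument calibration = 0; EF_Instrument calibration = 4
ES_Pilot data = 4; EF_Pilot data = 4+13 = 17
ES_Data collection = 4; EF_Data collection = 4+4 = 8
ES_Data cleaning = 4; EF_Data cleaning = 4+14 = 18
ES_Analysis = max(EF_Pilot data=17, EF_Data collection=8, EF_Data cleaning=18) = 18; EF_Analysis = 18+11 = 29
Expected project duration μ = 29 days. Critical path: Instrument calibration → Data cleaning → Analysis.

Variances on critical path: σ²_Instrument calibration=0.111, σ²_Data cleaning=2.778, σ²_Analysis=1.778.
Largest is σ²_Data cleaning = 2.778.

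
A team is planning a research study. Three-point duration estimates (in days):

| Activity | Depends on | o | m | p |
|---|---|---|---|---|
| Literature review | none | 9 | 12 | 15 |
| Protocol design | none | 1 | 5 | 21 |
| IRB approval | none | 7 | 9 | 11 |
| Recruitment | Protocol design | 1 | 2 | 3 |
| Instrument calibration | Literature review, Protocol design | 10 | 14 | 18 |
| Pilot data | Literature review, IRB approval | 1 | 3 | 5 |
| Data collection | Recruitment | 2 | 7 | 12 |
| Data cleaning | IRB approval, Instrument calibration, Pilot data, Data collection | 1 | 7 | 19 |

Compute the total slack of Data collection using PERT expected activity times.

te_Literature review = (9 + 4·12 + 15)/6 = 72/6 = 12
te_Protocol design = (1 + 4·5 + 21)/6 = 42/6 = 7
te_IRB approval = (7 + 4·9 + 11)/6 = 54/6 = 9
te_Recruitment = (1 + 4·2 + 3)/6 = 12/6 = 2
te_Instrument calibration = (10 + 4·14 + 18)/6 = 84/6 = 14
te_Pilot data = (1 + 4·3 + 5)/6 = 18/6 = 3
te_Data collection = (2 + 4·7 + 12)/6 = 42/6 = 7
te_Data cleaning = (1 + 4·7 + 19)/6 = 48/6 = 8

Forward pass:
ES_Literature review = 0; EF_Literature review = 12
ES_Protocol design = 0; EF_Protocol design = 7
ES_IRB approval = 0; EF_IRB approval = 9
ES_Recruitment = 7; EF_Recruitment = 7+2 = 9
ES_Instrument calibration = max(EF_Literature review=12, EF_Protocol design=7) = 12; EF_Instrument calibration = 12+14 = 26
ES_Pilot data = max(EF_Literature review=12, EF_IRB approval=9) = 12; EF_Pilot data = 12+3 = 15
ES_Data collection = 9; EF_Data collection = 9+7 = 16
ES_Data cleaning = max(EF_IRB approval=9, EF_Instrument calibration=26, EF_Pilot data=15, EF_Data collection=16) = 26; EF_Data cleaning = 26+8 = 34
Expected project duration μ = 34 days. Critical path: Literature review → Instrument calibration → Data cleaning.

Backward pass:
LF_Data cleaning = 34; LS_Data cleaning = 34−8 = 26
LF_Data collection = LS_Data cleaning = 26; LS_Data collection = 26−7 = 19
LF_Pilot data = LS_Data cleaning = 26; LS_Pilot data = 26−3 = 23
LF_Instrument calibration = LS_Data cleaning = 26; LS_Instrument calibration = 26−14 = 12
LF_Recruitment = LS_Data collection = 19; LS_Recruitment = 19−2 = 17
LF_IRB approval = min(LS_Pilot data=23, LS_Data cleaning=26) = 23; LS_IRB approval = 23−9 = 14
LF_Protocol design = min(LS_Recruitment=17, LS_Instrument calibration=12) = 12; LS_Protocol design = 12−7 = 5
LF_Literature review = min(LS_Instrument calibration=12, LS_Pilot data=23) = 12; LS_Literature review = 12−12 = 0
Slack_Data collection = LS_Data collection − ES_Data collection = 19 − 9 = 10

10 days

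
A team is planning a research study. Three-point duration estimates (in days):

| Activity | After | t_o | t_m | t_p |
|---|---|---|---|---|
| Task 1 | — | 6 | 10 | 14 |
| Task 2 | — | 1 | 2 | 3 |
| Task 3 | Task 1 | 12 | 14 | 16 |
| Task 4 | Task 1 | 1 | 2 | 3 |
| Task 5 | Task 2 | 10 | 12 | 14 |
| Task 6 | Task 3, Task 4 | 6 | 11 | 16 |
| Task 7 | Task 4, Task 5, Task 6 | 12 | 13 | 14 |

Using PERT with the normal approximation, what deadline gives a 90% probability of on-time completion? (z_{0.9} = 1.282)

50.9 days

te_Task 1 = (6 + 4·10 + 14)/6 = 60/6 = 10; σ²_Task 1 = ((14−6)/6)² = 1.778
te_Task 2 = (1 + 4·2 + 3)/6 = 12/6 = 2; σ²_Task 2 = ((3−1)/6)² = 0.111
te_Task 3 = (12 + 4·14 + 16)/6 = 84/6 = 14; σ²_Task 3 = ((16−12)/6)² = 0.444
te_Task 4 = (1 + 4·2 + 3)/6 = 12/6 = 2; σ²_Task 4 = ((3−1)/6)² = 0.111
te_Task 5 = (10 + 4·12 + 14)/6 = 72/6 = 12; σ²_Task 5 = ((14−10)/6)² = 0.444
te_Task 6 = (6 + 4·11 + 16)/6 = 66/6 = 11; σ²_Task 6 = ((16−6)/6)² = 2.778
te_Task 7 = (12 + 4·13 + 14)/6 = 78/6 = 13; σ²_Task 7 = ((14−12)/6)² = 0.111

Forward pass:
ES_Task 1 = 0; EF_Task 1 = 10
ES_Task 2 = 0; EF_Task 2 = 2
ES_Task 3 = 10; EF_Task 3 = 10+14 = 24
ES_Task 4 = 10; EF_Task 4 = 10+2 = 12
ES_Task 5 = 2; EF_Task 5 = 2+12 = 14
ES_Task 6 = max(EF_Task 3=24, EF_Task 4=12) = 24; EF_Task 6 = 24+11 = 35
ES_Task 7 = max(EF_Task 4=12, EF_Task 5=14, EF_Task 6=35) = 35; EF_Task 7 = 35+13 = 48
Expected project duration μ = 48 days. Critical path: Task 1 → Task 3 → Task 6 → Task 7.

Variance along critical path = 1.778 + 0.444 + 2.778 + 0.111 = 5.111; σ = 2.261 days.
D = μ + z·σ = 48 + 1.282·2.261 = 50.9 days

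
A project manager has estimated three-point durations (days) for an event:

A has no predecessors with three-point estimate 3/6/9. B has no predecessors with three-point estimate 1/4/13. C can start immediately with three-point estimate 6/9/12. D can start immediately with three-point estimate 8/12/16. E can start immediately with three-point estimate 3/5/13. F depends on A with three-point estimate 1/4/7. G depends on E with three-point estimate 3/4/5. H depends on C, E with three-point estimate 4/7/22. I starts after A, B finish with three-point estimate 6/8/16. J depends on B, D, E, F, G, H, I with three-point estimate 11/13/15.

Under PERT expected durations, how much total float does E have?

3 days

te_A = (3 + 4·6 + 9)/6 = 36/6 = 6
te_B = (1 + 4·4 + 13)/6 = 30/6 = 5
te_C = (6 + 4·9 + 12)/6 = 54/6 = 9
te_D = (8 + 4·12 + 16)/6 = 72/6 = 12
te_E = (3 + 4·5 + 13)/6 = 36/6 = 6
te_F = (1 + 4·4 + 7)/6 = 24/6 = 4
te_G = (3 + 4·4 + 5)/6 = 24/6 = 4
te_H = (4 + 4·7 + 22)/6 = 54/6 = 9
te_I = (6 + 4·8 + 16)/6 = 54/6 = 9
te_J = (11 + 4·13 + 15)/6 = 78/6 = 13

Forward pass:
ES_A = 0; EF_A = 6
ES_B = 0; EF_B = 5
ES_C = 0; EF_C = 9
ES_D = 0; EF_D = 12
ES_E = 0; EF_E = 6
ES_F = 6; EF_F = 6+4 = 10
ES_G = 6; EF_G = 6+4 = 10
ES_H = max(EF_C=9, EF_E=6) = 9; EF_H = 9+9 = 18
ES_I = max(EF_A=6, EF_B=5) = 6; EF_I = 6+9 = 15
ES_J = max(EF_B=5, EF_D=12, EF_E=6, EF_F=10, EF_G=10, EF_H=18, EF_I=15) = 18; EF_J = 18+13 = 31
Expected project duration μ = 31 days. Critical path: C → H → J.

Backward pass:
LF_J = 31; LS_J = 31−13 = 18
LF_I = LS_J = 18; LS_I = 18−9 = 9
LF_H = LS_J = 18; LS_H = 18−9 = 9
LF_G = LS_J = 18; LS_G = 18−4 = 14
LF_F = LS_J = 18; LS_F = 18−4 = 14
LF_E = min(LS_G=14, LS_H=9, LS_J=18) = 9; LS_E = 9−6 = 3
LF_D = LS_J = 18; LS_D = 18−12 = 6
LF_C = LS_H = 9; LS_C = 9−9 = 0
LF_B = min(LS_I=9, LS_J=18) = 9; LS_B = 9−5 = 4
LF_A = min(LS_F=14, LS_I=9) = 9; LS_A = 9−6 = 3
Slack_E = LS_E − ES_E = 3 − 0 = 3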